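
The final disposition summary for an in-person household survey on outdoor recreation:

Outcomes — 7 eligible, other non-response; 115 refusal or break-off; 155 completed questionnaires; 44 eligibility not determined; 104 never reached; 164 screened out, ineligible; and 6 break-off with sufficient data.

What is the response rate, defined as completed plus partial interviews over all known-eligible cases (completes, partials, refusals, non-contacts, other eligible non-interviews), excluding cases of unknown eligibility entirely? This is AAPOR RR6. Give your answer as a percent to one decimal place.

41.6%

Num: 155 + 6 = 161
Base: 155 + 6 + 115 + 104 + 7 = 387
RR6 = 161 / 387 = 0.4160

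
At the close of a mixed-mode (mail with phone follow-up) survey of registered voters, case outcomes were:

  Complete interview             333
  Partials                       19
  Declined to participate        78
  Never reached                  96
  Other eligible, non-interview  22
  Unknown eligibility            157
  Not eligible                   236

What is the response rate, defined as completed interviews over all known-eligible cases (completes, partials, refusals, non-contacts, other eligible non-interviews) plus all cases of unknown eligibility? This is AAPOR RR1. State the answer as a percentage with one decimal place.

Numerator: 333
Denominator: 333 + 19 + 78 + 96 + 22 + 157 = 705
RR1 = 333 / 705 = 0.4723

47.2%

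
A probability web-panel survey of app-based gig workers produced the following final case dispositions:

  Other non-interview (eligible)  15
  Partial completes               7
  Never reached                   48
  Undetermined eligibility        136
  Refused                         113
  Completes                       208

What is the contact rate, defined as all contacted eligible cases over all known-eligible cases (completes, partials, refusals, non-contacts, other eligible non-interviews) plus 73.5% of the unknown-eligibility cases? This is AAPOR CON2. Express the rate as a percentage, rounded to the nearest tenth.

69.9%

Top → 208 + 7 + 113 + 15 = 343
Determined eligible → 208 + 7 + 113 + 48 + 15 = 391
Estimated eligible among unknowns → 0.7350 × 136 = 99.96
Denom → 391 + 99.96 = 490.96
CON2 = 343 / 490.96 = 0.6986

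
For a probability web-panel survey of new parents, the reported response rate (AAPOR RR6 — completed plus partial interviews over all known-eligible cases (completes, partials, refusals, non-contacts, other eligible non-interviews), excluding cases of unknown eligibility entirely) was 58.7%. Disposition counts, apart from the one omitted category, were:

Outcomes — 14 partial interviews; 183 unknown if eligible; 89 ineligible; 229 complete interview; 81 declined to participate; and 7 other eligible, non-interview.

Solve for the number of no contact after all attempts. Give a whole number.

83

Numerator: 229 + 14 = 243
RR6 = 243 / D = 0.587
D = 243 / 0.587 = 414.0
Remaining denominator categories sum to 331
no contact after all attempts = 414.0 − 331 ≈ 83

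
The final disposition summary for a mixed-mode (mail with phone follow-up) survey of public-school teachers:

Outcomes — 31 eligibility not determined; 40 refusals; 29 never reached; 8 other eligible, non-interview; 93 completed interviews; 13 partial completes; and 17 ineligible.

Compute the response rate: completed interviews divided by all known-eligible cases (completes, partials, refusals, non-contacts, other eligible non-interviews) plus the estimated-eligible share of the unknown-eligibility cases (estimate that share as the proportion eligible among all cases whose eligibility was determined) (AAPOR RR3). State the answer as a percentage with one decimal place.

Top: 93
Determined eligible: 93 + 13 + 40 + 29 + 8 = 183
e = 183 / (183 + 17) = 183 / 200 = 0.9150
Estimated eligible among unknowns: 0.9150 × 31 = 28.37
Base: 183 + 28.37 = 211.37
RR3 = 93 / 211.37 = 0.4400

44.0%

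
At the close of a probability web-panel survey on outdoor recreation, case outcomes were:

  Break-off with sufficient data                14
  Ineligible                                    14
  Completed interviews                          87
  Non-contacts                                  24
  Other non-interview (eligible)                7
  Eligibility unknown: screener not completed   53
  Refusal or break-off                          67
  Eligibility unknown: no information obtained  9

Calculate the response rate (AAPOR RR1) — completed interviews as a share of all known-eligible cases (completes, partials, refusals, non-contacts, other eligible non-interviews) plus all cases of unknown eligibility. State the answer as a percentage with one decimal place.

Eligibility not determined = 53 + 9 = 62
Top → 87
Base → 87 + 14 + 67 + 24 + 7 + 62 = 261
RR1 = 87 / 261 = 0.3333

33.3%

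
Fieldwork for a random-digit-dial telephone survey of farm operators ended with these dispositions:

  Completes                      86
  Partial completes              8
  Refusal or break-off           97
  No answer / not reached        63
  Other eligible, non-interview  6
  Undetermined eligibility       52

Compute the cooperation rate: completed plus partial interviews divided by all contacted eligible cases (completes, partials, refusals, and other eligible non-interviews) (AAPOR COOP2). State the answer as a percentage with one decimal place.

Numerator: 86 + 8 = 94
Base: 86 + 8 + 97 + 6 = 197
COOP2 = 94 / 197 = 0.4772

47.7%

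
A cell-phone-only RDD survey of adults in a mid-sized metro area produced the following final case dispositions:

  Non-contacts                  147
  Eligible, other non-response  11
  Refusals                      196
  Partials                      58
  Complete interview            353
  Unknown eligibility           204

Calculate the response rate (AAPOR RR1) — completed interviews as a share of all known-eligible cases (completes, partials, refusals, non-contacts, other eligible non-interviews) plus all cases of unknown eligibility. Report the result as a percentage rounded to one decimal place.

Top → 353
Denominator → 353 + 58 + 196 + 147 + 11 + 204 = 969
RR1 = 353 / 969 = 0.3643

36.4%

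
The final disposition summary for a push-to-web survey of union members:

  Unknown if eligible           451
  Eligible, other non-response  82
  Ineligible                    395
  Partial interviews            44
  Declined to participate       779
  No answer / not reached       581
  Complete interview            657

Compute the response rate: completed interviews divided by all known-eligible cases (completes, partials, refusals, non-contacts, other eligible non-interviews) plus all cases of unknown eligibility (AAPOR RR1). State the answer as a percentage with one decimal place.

Top: 657
Base: 657 + 44 + 779 + 581 + 82 + 451 = 2594
RR1 = 657 / 2594 = 0.2533

25.3%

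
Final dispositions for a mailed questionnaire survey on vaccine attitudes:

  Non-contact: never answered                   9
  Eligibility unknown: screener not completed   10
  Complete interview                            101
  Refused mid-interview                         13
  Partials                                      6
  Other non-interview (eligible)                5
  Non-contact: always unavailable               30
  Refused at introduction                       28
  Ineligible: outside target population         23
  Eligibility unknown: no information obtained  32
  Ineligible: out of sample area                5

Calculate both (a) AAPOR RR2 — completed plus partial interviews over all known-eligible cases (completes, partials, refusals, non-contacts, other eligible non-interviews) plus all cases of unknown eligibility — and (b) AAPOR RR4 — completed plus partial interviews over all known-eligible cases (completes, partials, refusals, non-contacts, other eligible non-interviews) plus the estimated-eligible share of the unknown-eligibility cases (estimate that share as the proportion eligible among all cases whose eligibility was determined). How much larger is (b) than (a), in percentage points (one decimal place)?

Declined to participate = 28 + 13 = 41
Never reached = 9 + 30 = 39
Unknown if eligible = 10 + 32 = 42
Not eligible = 23 + 5 = 28
Top → 101 + 6 = 107
Denominator → 101 + 6 + 41 + 39 + 5 + 42 = 234
RR2 = 107 / 234 = 0.4573
Known eligible → 101 + 6 + 41 + 39 + 5 = 192
e = 192 / (192 + 28) = 192 / 220 = 0.8727
e × U → 0.8727 × 42 = 36.65
Denominator → 192 + 36.65 = 228.65
RR4 = 107 / 228.65 = 0.4680
Difference = 46.80 − 45.73 = 1.07 percentage points

1.1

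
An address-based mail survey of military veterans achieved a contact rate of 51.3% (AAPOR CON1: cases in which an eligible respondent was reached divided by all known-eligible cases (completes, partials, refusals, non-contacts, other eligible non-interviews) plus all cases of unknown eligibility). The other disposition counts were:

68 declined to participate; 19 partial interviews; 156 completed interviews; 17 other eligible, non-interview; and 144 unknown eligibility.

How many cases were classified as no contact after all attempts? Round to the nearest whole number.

103

Num = 156 + 19 + 68 + 17 = 260
CON1 = 260 / D = 0.513
D = 260 / 0.513 = 506.8
Other denominator terms total 404
no contact after all attempts = 506.8 − 404 ≈ 103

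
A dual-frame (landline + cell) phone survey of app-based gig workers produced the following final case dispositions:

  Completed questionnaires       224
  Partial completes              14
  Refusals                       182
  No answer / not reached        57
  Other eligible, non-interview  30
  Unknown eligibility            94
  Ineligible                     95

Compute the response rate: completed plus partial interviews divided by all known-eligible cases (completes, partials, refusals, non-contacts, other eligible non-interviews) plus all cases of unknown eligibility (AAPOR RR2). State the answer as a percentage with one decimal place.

Numerator → 224 + 14 = 238
Denominator → 224 + 14 + 182 + 57 + 30 + 94 = 601
RR2 = 238 / 601 = 0.3960

39.6%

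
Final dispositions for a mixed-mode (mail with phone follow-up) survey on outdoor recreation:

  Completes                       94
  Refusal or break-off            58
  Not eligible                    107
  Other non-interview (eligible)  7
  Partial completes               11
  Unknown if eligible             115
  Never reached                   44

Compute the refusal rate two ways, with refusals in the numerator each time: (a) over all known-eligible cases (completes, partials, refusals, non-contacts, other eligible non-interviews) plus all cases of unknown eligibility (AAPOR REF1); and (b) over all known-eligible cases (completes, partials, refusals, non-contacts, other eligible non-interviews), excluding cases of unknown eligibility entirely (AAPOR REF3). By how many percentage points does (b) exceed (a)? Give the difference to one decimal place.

Num → 58
Denominator → 94 + 11 + 58 + 44 + 7 + 115 = 329
REF1 = 58 / 329 = 0.1763
Denominator → 94 + 11 + 58 + 44 + 7 = 214
REF3 = 58 / 214 = 0.2710
Difference = 27.10 − 17.63 = 9.47 percentage points

9.5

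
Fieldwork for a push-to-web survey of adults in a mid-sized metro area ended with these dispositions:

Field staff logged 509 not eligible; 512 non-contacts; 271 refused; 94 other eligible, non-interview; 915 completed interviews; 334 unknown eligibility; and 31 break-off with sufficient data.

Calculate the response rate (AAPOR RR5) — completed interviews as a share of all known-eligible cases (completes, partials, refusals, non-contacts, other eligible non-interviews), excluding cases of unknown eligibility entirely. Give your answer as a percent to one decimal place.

Top: 915
Denominator: 915 + 31 + 271 + 512 + 94 = 1823
RR5 = 915 / 1823 = 0.5019

50.2%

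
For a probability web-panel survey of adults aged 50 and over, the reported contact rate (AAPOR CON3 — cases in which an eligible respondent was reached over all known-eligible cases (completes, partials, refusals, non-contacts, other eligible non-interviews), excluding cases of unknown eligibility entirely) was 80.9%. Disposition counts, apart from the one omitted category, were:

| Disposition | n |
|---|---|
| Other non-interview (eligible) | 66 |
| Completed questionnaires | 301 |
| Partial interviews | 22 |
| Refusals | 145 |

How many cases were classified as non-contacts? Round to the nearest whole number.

Numerator → 301 + 22 + 145 + 66 = 534
CON3 = 534 / D = 0.809
D = 534 / 0.809 = 660.1
Rest of base = 534
non-contacts = 660.1 − 534 ≈ 126

126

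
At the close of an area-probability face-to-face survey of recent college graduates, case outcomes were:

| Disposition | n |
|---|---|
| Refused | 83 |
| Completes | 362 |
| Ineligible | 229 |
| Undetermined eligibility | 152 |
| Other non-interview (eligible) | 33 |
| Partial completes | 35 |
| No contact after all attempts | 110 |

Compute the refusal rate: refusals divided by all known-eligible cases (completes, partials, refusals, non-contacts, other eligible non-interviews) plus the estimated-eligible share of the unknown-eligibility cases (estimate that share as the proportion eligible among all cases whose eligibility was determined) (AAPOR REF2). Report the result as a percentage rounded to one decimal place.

Numerator: 83
Known eligible: 362 + 35 + 83 + 110 + 33 = 623
e = 623 / (623 + 229) = 623 / 852 = 0.7312
Eligible share of unknowns: 0.7312 × 152 = 111.14
Denom: 623 + 111.14 = 734.14
REF2 = 83 / 734.14 = 0.1131

11.3%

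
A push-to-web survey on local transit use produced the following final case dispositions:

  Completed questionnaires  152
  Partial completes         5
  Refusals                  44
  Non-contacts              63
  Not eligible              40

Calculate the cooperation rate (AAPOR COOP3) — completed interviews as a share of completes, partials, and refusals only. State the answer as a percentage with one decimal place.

Num → 152
Denominator → 152 + 5 + 44 = 201
COOP3 = 152 / 201 = 0.7562

75.6%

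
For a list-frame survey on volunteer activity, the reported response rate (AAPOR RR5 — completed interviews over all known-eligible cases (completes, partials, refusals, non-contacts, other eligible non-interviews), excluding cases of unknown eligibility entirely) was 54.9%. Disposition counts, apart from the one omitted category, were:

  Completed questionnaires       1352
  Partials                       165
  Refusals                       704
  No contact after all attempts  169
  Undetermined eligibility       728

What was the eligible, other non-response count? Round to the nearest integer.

RR5 = 1352 / D = 0.549
D = 1352 / 0.549 = 2462.7
Rest of base = 2390
eligible, other non-response = 2462.7 − 2390 ≈ 73

73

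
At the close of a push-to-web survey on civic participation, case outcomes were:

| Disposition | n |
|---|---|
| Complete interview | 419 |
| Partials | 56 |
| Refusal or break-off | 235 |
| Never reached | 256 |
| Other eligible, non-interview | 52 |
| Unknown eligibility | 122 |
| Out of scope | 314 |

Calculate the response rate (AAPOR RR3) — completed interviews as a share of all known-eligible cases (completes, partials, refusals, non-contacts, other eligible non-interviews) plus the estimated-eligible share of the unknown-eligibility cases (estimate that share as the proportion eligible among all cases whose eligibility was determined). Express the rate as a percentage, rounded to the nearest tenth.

37.7%

Top → 419
Eligible (known) → 419 + 56 + 235 + 256 + 52 = 1018
e = 1018 / (1018 + 314) = 1018 / 1332 = 0.7643
Estimated eligible among unknowns → 0.7643 × 122 = 93.24
Denominator → 1018 + 93.24 = 1111.24
RR3 = 419 / 1111.24 = 0.3771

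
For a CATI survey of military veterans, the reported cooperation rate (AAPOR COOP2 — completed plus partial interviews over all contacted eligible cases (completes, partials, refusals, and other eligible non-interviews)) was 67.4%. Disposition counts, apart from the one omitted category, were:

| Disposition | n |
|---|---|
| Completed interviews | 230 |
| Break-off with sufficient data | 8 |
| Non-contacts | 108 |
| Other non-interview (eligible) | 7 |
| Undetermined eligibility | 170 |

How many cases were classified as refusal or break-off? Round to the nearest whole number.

108

Numerator → 230 + 8 = 238
COOP2 = 238 / D = 0.674
D = 238 / 0.674 = 353.1
Other denominator terms total 245
refusal or break-off = 353.1 − 245 ≈ 108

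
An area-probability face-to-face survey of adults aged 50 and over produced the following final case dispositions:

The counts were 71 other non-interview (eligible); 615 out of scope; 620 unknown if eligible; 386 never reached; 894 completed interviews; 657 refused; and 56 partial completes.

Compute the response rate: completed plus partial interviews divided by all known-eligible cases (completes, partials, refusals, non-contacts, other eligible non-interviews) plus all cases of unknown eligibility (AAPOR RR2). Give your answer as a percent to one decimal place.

Top: 894 + 56 = 950
Denominator: 894 + 56 + 657 + 386 + 71 + 620 = 2684
RR2 = 950 / 2684 = 0.3539

35.4%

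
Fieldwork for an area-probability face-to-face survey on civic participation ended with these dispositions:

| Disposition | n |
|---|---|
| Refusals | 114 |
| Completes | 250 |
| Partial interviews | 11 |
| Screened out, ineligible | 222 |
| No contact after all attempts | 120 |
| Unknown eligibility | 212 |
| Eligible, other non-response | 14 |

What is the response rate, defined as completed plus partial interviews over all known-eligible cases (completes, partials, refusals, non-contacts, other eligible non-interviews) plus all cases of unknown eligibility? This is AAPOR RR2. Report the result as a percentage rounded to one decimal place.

Num = 250 + 11 = 261
Base = 250 + 11 + 114 + 120 + 14 + 212 = 721
RR2 = 261 / 721 = 0.3620

36.2%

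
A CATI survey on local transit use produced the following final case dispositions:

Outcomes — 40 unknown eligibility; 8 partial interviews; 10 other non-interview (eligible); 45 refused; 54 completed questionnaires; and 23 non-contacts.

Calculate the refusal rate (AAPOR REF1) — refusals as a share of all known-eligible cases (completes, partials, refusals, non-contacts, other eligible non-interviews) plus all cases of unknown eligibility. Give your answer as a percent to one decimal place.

25.0%

Top → 45
Base → 54 + 8 + 45 + 23 + 10 + 40 = 180
REF1 = 45 / 180 = 0.2500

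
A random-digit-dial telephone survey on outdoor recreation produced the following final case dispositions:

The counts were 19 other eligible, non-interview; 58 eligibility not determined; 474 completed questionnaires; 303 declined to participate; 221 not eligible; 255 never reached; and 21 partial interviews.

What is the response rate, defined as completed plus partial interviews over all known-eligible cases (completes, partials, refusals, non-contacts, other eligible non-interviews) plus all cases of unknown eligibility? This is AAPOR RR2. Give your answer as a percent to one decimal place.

Top → 474 + 21 = 495
Denom → 474 + 21 + 303 + 255 + 19 + 58 = 1130
RR2 = 495 / 1130 = 0.4381

43.8%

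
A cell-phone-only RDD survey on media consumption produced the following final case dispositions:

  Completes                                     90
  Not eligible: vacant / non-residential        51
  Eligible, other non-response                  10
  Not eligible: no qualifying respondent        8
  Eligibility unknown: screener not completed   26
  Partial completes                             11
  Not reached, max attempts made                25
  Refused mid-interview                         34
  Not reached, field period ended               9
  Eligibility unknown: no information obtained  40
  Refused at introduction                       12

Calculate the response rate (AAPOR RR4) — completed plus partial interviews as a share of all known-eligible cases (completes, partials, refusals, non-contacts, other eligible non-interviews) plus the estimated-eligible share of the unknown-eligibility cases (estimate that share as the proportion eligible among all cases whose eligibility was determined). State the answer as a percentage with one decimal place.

Refused = 12 + 34 = 46
Never reached = 9 + 25 = 34
Eligibility not determined = 26 + 40 = 66
Ineligible = 8 + 51 = 59
Numerator = 90 + 11 = 101
Known eligible = 90 + 11 + 46 + 34 + 10 = 191
e = 191 / (191 + 59) = 191 / 250 = 0.7640
Eligible share of unknowns = 0.7640 × 66 = 50.42
Denominator = 191 + 50.42 = 241.42
RR4 = 101 / 241.42 = 0.4184

41.8%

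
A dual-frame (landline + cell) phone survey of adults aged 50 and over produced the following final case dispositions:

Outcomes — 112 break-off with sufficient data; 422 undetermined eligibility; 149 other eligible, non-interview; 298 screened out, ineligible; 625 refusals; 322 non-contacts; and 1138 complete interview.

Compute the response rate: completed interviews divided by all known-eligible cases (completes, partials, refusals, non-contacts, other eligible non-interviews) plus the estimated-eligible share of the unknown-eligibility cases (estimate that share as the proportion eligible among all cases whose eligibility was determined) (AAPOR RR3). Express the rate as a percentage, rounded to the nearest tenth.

Num: 1138
Known eligible: 1138 + 112 + 625 + 322 + 149 = 2346
e = 2346 / (2346 + 298) = 2346 / 2644 = 0.8873
Eligible share of unknowns: 0.8873 × 422 = 374.44
Base: 2346 + 374.44 = 2720.44
RR3 = 1138 / 2720.44 = 0.4183

41.8%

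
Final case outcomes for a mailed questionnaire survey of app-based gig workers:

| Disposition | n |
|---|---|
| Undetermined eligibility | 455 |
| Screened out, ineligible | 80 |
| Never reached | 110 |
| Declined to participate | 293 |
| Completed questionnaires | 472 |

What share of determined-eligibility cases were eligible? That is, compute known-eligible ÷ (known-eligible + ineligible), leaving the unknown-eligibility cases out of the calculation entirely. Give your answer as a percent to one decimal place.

Determined eligible: 472 + 293 + 110 = 875
e = 875 / (875 + 80) = 875 / 955 = 0.9162

91.6%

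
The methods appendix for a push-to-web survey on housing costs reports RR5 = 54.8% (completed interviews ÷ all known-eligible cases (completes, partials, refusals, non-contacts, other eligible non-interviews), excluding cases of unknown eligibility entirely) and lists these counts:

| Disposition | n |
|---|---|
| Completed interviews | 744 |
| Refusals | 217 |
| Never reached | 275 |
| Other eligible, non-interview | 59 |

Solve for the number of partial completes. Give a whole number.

63

RR5 = 744 / D = 0.548
D = 744 / 0.548 = 1357.7
Remaining denominator categories sum to 1295
partial completes = 1357.7 − 1295 ≈ 63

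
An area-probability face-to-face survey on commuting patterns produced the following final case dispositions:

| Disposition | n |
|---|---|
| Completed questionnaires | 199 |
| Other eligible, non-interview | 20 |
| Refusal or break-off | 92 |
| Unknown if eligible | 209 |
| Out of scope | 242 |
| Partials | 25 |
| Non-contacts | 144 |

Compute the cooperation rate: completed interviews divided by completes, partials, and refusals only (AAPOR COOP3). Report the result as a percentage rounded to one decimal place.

63.0%

Numerator → 199
Base → 199 + 25 + 92 = 316
COOP3 = 199 / 316 = 0.6297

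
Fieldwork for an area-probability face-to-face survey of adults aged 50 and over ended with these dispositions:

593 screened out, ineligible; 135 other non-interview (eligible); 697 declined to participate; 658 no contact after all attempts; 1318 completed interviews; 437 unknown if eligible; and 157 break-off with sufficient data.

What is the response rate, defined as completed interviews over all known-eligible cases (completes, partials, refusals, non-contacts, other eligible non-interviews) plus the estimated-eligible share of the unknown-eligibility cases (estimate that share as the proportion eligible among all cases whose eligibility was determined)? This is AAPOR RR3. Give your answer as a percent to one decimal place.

Numerator: 1318
Known eligible: 1318 + 157 + 697 + 658 + 135 = 2965
e = 2965 / (2965 + 593) = 2965 / 3558 = 0.8333
e × U: 0.8333 × 437 = 364.15
Base: 2965 + 364.15 = 3329.15
RR3 = 1318 / 3329.15 = 0.3959

39.6%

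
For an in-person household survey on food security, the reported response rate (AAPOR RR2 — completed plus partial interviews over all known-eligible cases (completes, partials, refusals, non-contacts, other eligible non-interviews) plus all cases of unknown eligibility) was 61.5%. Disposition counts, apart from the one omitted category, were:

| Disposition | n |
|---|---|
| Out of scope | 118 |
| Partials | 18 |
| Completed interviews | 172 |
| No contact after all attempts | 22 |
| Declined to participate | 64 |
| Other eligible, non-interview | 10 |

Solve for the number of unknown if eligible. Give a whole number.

Numerator = 172 + 18 = 190
RR2 = 190 / D = 0.615
D = 190 / 0.615 = 308.9
Rest of base = 286
unknown if eligible = 308.9 − 286 ≈ 23

23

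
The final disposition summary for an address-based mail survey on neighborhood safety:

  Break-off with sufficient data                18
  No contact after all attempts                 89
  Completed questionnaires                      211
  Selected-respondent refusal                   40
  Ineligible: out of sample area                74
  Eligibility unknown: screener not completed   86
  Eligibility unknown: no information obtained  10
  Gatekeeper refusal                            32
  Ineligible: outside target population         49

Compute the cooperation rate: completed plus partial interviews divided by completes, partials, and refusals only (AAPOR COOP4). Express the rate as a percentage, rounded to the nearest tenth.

76.1%

Refused = 32 + 40 = 72
Unknown if eligible = 86 + 10 = 96
Not eligible = 49 + 74 = 123
Top: 211 + 18 = 229
Denominator: 211 + 18 + 72 = 301
COOP4 = 229 / 301 = 0.7608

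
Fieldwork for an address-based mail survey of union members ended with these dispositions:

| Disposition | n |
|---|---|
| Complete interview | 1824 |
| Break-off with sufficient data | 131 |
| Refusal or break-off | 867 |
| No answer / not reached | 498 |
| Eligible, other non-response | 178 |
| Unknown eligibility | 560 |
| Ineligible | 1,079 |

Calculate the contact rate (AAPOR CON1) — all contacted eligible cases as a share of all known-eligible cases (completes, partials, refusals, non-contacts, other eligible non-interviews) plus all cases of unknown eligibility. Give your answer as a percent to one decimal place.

73.9%

Top: 1824 + 131 + 867 + 178 = 3000
Denom: 1824 + 131 + 867 + 498 + 178 + 560 = 4058
CON1 = 3000 / 4058 = 0.7393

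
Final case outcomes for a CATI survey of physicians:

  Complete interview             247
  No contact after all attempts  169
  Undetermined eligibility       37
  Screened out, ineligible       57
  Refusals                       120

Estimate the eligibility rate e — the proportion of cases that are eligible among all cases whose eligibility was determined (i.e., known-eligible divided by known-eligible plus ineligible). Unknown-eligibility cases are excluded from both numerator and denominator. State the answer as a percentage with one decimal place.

Determined eligible: 247 + 120 + 169 = 536
e = 536 / (536 + 57) = 536 / 593 = 0.9039

90.4%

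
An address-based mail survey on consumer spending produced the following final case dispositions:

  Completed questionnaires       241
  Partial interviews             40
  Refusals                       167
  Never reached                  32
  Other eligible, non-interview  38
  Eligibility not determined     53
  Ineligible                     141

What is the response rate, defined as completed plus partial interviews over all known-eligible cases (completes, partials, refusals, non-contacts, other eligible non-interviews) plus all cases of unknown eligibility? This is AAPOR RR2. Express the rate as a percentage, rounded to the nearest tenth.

Top → 241 + 40 = 281
Denom → 241 + 40 + 167 + 32 + 38 + 53 = 571
RR2 = 281 / 571 = 0.4921

49.2%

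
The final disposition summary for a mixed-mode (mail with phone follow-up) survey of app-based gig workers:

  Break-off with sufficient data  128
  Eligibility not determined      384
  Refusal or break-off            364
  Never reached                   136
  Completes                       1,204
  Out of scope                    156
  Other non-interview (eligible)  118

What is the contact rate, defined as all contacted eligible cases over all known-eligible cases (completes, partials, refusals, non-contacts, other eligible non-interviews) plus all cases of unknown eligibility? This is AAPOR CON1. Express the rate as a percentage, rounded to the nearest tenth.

Num = 1204 + 128 + 364 + 118 = 1814
Denom = 1204 + 128 + 364 + 136 + 118 + 384 = 2334
CON1 = 1814 / 2334 = 0.7772

77.7%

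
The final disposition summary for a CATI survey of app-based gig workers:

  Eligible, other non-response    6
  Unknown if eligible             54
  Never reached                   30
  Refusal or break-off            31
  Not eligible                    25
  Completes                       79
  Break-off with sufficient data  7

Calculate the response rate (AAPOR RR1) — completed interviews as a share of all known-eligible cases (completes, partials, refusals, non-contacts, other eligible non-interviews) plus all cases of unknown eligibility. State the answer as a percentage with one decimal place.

Num → 79
Base → 79 + 7 + 31 + 30 + 6 + 54 = 207
RR1 = 79 / 207 = 0.3816

38.2%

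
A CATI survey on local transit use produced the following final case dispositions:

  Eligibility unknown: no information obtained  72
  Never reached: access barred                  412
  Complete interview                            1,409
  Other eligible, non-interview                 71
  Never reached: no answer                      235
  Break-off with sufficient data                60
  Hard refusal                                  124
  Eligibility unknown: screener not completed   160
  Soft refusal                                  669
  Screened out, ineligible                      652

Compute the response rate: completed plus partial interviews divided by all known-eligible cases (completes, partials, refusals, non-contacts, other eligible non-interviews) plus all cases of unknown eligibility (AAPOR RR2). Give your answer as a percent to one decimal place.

45.7%

Refusal or break-off = 124 + 669 = 793
No answer / not reached = 235 + 412 = 647
Unknown if eligible = 160 + 72 = 232
Numerator = 1409 + 60 = 1469
Denominator = 1409 + 60 + 793 + 647 + 71 + 232 = 3212
RR2 = 1469 / 3212 = 0.4573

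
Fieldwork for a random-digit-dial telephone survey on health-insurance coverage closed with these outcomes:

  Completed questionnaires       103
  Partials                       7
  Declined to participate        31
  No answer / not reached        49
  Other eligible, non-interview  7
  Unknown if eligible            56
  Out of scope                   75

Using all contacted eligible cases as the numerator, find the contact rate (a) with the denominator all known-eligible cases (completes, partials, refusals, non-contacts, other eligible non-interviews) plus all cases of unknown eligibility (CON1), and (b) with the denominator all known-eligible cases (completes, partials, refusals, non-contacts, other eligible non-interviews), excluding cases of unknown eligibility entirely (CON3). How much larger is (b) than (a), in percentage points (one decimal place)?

Top → 103 + 7 + 31 + 7 = 148
Denominator → 103 + 7 + 31 + 49 + 7 + 56 = 253
CON1 = 148 / 253 = 0.5850
Denominator → 103 + 7 + 31 + 49 + 7 = 197
CON3 = 148 / 197 = 0.7513
Difference = 75.13 − 58.50 = 16.63 percentage points

16.6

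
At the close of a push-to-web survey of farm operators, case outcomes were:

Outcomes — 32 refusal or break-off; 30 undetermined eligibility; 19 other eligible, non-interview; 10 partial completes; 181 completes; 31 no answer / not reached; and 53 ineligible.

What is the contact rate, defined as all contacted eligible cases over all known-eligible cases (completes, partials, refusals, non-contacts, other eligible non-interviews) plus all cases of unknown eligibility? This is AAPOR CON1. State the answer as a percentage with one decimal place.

Num = 181 + 10 + 32 + 19 = 242
Denominator = 181 + 10 + 32 + 31 + 19 + 30 = 303
CON1 = 242 / 303 = 0.7987

79.9%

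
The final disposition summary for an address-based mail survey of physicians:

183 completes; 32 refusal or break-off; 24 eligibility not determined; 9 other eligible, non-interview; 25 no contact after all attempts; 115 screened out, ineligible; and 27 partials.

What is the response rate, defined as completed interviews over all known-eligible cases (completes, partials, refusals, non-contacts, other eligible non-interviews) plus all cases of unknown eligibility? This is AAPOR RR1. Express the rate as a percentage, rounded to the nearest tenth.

61.0%

Top → 183
Denominator → 183 + 27 + 32 + 25 + 9 + 24 = 300
RR1 = 183 / 300 = 0.6100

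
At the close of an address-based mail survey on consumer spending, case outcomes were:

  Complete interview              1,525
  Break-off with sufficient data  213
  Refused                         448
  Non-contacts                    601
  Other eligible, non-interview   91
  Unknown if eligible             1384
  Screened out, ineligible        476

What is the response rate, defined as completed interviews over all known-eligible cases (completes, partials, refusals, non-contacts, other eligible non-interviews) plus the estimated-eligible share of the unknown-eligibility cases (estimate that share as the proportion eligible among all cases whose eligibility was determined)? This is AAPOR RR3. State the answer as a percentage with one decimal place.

37.5%

Numerator: 1525
Determined eligible: 1525 + 213 + 448 + 601 + 91 = 2878
e = 2878 / (2878 + 476) = 2878 / 3354 = 0.8581
Eligible share of unknowns: 0.8581 × 1384 = 1187.61
Denominator: 2878 + 1187.61 = 4065.61
RR3 = 1525 / 4065.61 = 0.3751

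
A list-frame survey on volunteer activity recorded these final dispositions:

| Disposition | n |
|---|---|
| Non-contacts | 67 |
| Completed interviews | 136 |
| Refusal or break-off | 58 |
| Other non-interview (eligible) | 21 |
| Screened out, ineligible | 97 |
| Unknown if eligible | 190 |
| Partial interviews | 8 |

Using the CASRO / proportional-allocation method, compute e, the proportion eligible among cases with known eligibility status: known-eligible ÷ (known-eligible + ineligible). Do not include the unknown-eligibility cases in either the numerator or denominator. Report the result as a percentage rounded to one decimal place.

74.9%

Known eligible → 136 + 8 + 58 + 67 + 21 = 290
e = 290 / (290 + 97) = 290 / 387 = 0.7494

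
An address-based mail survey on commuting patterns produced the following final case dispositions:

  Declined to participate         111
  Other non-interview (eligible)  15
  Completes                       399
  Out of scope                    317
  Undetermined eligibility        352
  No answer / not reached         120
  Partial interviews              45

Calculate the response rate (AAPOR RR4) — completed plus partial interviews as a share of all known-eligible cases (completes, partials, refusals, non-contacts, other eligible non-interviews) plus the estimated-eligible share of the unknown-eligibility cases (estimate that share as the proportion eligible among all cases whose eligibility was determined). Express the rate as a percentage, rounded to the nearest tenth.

47.7%

Top: 399 + 45 = 444
Known eligible: 399 + 45 + 111 + 120 + 15 = 690
e = 690 / (690 + 317) = 690 / 1007 = 0.6852
Estimated eligible among unknowns: 0.6852 × 352 = 241.19
Denominator: 690 + 241.19 = 931.19
RR4 = 444 / 931.19 = 0.4768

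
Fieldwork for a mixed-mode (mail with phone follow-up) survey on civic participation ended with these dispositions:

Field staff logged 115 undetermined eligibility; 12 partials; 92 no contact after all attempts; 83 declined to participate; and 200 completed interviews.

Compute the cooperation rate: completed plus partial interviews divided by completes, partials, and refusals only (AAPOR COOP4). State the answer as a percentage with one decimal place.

71.9%

Numerator: 200 + 12 = 212
Denominator: 200 + 12 + 83 = 295
COOP4 = 212 / 295 = 0.7186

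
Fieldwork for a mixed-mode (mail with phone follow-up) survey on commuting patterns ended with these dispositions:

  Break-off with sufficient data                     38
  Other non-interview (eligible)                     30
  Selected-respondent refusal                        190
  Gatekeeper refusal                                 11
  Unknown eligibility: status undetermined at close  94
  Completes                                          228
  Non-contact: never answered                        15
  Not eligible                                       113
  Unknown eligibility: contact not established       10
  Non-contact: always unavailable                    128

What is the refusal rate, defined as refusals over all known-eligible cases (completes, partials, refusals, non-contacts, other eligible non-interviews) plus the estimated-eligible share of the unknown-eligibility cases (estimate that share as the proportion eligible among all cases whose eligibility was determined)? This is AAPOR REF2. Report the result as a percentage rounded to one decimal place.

Refusals = 11 + 190 = 201
Non-contacts = 15 + 128 = 143
Eligibility not determined = 10 + 94 = 104
Top → 201
Known eligible → 228 + 38 + 201 + 143 + 30 = 640
e = 640 / (640 + 113) = 640 / 753 = 0.8499
Eligible share of unknowns → 0.8499 × 104 = 88.39
Denom → 640 + 88.39 = 728.39
REF2 = 201 / 728.39 = 0.2760

27.6%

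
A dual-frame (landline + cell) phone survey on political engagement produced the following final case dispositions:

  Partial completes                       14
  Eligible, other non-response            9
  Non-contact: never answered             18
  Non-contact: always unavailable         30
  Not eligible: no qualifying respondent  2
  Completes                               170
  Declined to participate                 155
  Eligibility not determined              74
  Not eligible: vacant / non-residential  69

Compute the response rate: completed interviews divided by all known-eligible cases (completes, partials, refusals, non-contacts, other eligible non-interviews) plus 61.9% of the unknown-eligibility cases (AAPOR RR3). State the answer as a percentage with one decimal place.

38.5%

Never reached = 18 + 30 = 48
Out of scope = 2 + 69 = 71
Numerator: 170
Eligible (known): 170 + 14 + 155 + 48 + 9 = 396
Estimated eligible among unknowns: 0.6190 × 74 = 45.81
Denominator: 396 + 45.81 = 441.81
RR3 = 170 / 441.81 = 0.3848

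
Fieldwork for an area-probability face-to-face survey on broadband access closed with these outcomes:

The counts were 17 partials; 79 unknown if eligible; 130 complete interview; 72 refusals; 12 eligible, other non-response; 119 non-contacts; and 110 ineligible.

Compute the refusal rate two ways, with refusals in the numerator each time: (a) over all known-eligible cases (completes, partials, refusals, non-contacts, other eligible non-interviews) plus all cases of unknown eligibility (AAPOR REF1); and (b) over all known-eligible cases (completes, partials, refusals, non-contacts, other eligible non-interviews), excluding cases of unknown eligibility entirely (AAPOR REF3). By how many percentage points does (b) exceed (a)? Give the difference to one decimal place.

Numerator = 72
Denom = 130 + 17 + 72 + 119 + 12 + 79 = 429
REF1 = 72 / 429 = 0.1678
Denom = 130 + 17 + 72 + 119 + 12 = 350
REF3 = 72 / 350 = 0.2057
Difference = 20.57 − 16.78 = 3.79 percentage points

3.8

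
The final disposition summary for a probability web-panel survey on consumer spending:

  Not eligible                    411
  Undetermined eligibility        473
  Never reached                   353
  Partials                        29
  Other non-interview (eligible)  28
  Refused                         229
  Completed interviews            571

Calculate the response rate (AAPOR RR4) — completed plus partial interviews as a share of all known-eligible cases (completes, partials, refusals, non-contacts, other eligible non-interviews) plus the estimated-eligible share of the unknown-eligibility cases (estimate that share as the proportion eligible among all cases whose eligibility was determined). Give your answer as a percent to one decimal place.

Numerator: 571 + 29 = 600
Determined eligible: 571 + 29 + 229 + 353 + 28 = 1210
e = 1210 / (1210 + 411) = 1210 / 1621 = 0.7465
Eligible share of unknowns: 0.7465 × 473 = 353.09
Base: 1210 + 353.09 = 1563.09
RR4 = 600 / 1563.09 = 0.3839

38.4%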